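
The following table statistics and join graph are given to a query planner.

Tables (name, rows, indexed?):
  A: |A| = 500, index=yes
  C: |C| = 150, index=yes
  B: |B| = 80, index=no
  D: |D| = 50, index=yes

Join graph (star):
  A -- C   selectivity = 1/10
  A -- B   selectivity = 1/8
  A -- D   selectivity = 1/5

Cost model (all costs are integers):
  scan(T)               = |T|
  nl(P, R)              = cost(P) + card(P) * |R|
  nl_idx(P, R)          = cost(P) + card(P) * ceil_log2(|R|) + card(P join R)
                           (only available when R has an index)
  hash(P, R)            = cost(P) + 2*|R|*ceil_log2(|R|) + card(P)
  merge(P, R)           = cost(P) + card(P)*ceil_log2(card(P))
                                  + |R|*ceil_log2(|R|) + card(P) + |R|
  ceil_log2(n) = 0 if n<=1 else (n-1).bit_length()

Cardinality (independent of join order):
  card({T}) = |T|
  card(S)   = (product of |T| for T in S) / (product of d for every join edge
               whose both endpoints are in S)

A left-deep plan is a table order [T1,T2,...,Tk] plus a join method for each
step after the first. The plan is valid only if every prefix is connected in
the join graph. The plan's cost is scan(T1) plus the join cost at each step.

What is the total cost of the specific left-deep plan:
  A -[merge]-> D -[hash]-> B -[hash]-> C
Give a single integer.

64370

step 1: scan A: cost=500, card=500
step 2: join D via merge
    card(P join D) = 500*50/(5) = 5000
    cost = 500 + 500*9 + 50*6 + 500 + 50 = 5850
step 3: join B via hash
    card(P join B) = 5000*80/(8) = 50000
    cost = 5850 + 2*80*7 + 5000 = 11970
step 4: join C via hash
    card(P join C) = 50000*150/(10) = 750000
    cost = 11970 + 2*150*8 + 50000 = 64370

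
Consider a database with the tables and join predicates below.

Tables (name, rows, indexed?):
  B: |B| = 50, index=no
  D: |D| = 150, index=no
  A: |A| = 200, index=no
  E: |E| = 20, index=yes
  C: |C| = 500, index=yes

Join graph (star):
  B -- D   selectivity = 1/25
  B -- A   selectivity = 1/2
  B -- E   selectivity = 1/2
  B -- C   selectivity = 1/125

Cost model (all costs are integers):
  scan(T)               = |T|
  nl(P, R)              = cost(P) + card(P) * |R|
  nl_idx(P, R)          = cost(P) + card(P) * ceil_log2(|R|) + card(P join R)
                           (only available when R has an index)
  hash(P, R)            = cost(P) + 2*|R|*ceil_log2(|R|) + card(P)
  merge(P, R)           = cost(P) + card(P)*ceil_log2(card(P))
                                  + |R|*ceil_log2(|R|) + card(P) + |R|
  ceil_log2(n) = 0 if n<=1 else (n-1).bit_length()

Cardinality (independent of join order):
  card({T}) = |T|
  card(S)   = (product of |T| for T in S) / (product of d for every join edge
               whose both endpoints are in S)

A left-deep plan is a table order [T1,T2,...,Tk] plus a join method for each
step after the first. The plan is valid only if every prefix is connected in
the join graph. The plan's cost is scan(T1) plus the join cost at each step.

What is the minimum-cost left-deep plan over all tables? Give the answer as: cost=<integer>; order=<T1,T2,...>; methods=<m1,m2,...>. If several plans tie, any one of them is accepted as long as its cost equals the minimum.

cost=19900; order=B,C,D,E,A; methods=nl_idx,hash,hash,hash

Selinger DP (subsets sized 1..n):
  {B}: scan cost=50, card=50
  {D}: scan cost=150, card=150
  {A}: scan cost=200, card=200
  {E}: scan cost=20, card=20
  {C}: scan cost=500, card=500
  {BD}: card=300; try (B,hash)→900, (D,merge)→1750, (B,merge)→1850, (D,hash)→2500, (D,nl)→7550, (B,nl)→7650; best=900 via (B,hash)
  {AB}: card=5000; try (B,hash)→1000, (A,merge)→2200, (B,merge)→2350, (A,hash)→3300, (A,nl)→10050, (B,nl)→10200; best=1000 via (B,hash)
  {BE}: card=500; try (E,hash)→300, (B,merge)→490, (E,merge)→520, (B,hash)→640, (E,nl_idx)→800, (B,nl)→1020 …(+1); best=300 via (E,hash)
  {BC}: card=200; try (C,nl_idx)→700, (B,hash)→1600, (C,merge)→5400, (B,merge)→5850, (C,hash)→9100, (C,nl)→25050 …(+1); best=700 via (C,nl_idx)
  {ABD}: card=30000; try (A,hash)→4400, (A,merge)→5700, (D,hash)→8400, (A,nl)→60900, (D,merge)→72350, (D,nl)→751000; best=4400 via (A,hash)
  {BDE}: card=3000; try (E,hash)→1400, (D,hash)→3200, (E,merge)→4020, (E,nl_idx)→5400, (D,merge)→6650, (E,nl)→6900 …(+1); best=1400 via (E,hash)
  {BCD}: card=1200; try (D,hash)→3300, (D,merge)→3850, (C,nl_idx)→4800, (C,merge)→8900, (C,hash)→10200, (D,nl)→30700 …(+1); best=3300 via (D,hash)
  {ABE}: card=50000; try (A,hash)→4000, (E,hash)→6200, (A,merge)→7100, (E,merge)→71120, (E,nl_idx)→76000, (A,nl)→100300 …(+1); best=4000 via (A,hash)
  {ABC}: card=20000; try (A,hash)→4100, (A,merge)→4300, (C,hash)→15000, (A,nl)→40700, (C,nl_idx)→66000, (C,merge)→76000 …(+1); best=4100 via (A,hash)
  {BCE}: card=2000; try (E,hash)→1100, (E,merge)→2620, (E,nl_idx)→3700, (E,nl)→4700, (C,nl_idx)→6800, (C,hash)→9800 …(+2); best=1100 via (E,hash)
  {ABDE}: card=300000; try (A,hash)→7600, (E,hash)→34600, (A,merge)→42200, (D,hash)→56400, (E,nl_idx)→454400, (E,merge)→484520 …(+4); best=7600 via (A,hash)
  {ABCD}: card=120000; try (A,hash)→7700, (A,merge)→19500, (D,hash)→26500, (C,hash)→43400, (A,nl)→243300, (D,merge)→325450 …(+4); best=7700 via (A,hash)
  {BCDE}: card=12000; try (E,hash)→4700, (D,hash)→5500, (C,hash)→13400, (E,merge)→17820, (E,nl_idx)→21300, (D,merge)→26450 …(+5); best=4700 via (E,hash)
  {ABCE}: card=200000; try (A,hash)→6300, (E,hash)→24300, (A,merge)→26900, (C,hash)→63000, (E,nl_idx)→304100, (E,merge)→324220 …(+5); best=6300 via (A,hash)
  {ABCDE}: card=1200000; try (A,hash)→19900, (E,hash)→127900, (A,merge)→186500, (D,hash)→208700, (C,hash)→316600, (E,nl_idx)→1807700 …(+8); best=19900 via (A,hash)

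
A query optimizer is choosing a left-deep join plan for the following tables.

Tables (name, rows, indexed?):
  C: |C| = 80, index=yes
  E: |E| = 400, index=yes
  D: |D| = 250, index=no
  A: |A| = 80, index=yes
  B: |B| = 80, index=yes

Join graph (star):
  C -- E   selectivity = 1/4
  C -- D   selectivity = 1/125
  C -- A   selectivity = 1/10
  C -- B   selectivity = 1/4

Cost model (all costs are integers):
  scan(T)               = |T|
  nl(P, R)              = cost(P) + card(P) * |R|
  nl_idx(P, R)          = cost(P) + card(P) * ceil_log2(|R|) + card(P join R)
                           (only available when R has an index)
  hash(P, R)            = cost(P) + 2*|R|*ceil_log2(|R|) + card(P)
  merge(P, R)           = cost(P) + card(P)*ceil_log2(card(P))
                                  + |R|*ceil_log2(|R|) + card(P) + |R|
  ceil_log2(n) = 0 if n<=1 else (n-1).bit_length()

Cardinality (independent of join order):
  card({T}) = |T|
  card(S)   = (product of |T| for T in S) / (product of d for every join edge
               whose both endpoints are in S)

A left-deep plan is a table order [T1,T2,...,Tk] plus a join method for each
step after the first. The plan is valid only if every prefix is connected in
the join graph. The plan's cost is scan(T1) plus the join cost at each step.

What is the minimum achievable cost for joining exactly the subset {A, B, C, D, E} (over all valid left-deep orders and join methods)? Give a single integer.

38100

Selinger DP over subsets of {A,B,C,D,E}:
  {C}: scan cost=80, card=80
  {E}: scan cost=400, card=400
  {D}: scan cost=250, card=250
  {A}: scan cost=80, card=80
  {B}: scan cost=80, card=80
  {CE}: card=8000; try (C,hash)→1920, (E,merge)→4720, (C,merge)→5040, (E,hash)→7360, (E,nl_idx)→8800, (C,nl_idx)→11200 …(+2); best=1920 via (C,hash)
  {CD}: card=160; try (C,hash)→1620, (C,nl_idx)→2160, (D,merge)→2970, (C,merge)→3140, (D,hash)→4160, (D,nl)→20080 …(+1); best=1620 via (C,hash)
  {AC}: card=640; try (C,hash)→1280, (C,nl_idx)→1280, (A,hash)→1280, (A,nl_idx)→1280, (C,merge)→1360, (A,merge)→1360 …(+2); best=1280 via (C,hash)
  {BC}: card=1600; try (C,hash)→1280, (B,hash)→1280, (C,merge)→1360, (B,merge)→1360, (C,nl_idx)→2240, (B,nl_idx)→2240 …(+2); best=1280 via (C,hash)
  {CDE}: card=16000; try (E,merge)→7060, (E,hash)→8980, (D,hash)→13920, (E,nl_idx)→19060, (E,nl)→65620, (D,merge)→116170 …(+1); best=7060 via (E,merge)
  {ACE}: card=64000; try (E,hash)→9120, (A,hash)→11040, (E,merge)→12320, (E,nl_idx)→71040, (A,merge)→114560, (A,nl_idx)→121920 …(+2); best=9120 via (E,hash)
  {BCE}: card=160000; try (E,hash)→10080, (B,hash)→11040, (E,merge)→24480, (B,merge)→114560, (E,nl_idx)→175680, (B,nl_idx)→217920 …(+2); best=10080 via (E,hash)
  {ACD}: card=1280; try (A,hash)→2900, (A,merge)→3700, (A,nl_idx)→4020, (D,hash)→5920, (D,merge)→10570, (A,nl)→14420 …(+1); best=2900 via (A,hash)
  {BCD}: card=3200; try (B,hash)→2900, (B,merge)→3700, (B,nl_idx)→5940, (D,hash)→6880, (B,nl)→14420, (D,merge)→22730 …(+1); best=2900 via (B,hash)
  {ABC}: card=12800; try (B,hash)→3040, (A,hash)→4000, (B,merge)→8960, (B,nl_idx)→18560, (A,merge)→21120, (A,nl_idx)→25280 …(+2); best=3040 via (B,hash)
  {ACDE}: card=128000; try (E,hash)→11380, (E,merge)→22260, (A,hash)→24180, (D,hash)→77120, (E,nl_idx)→142420, (A,nl_idx)→247060 …(+5); best=11380 via (E,hash)
  {BCDE}: card=320000; try (E,hash)→13300, (B,hash)→24180, (E,merge)→48500, (D,hash)→174080, (B,merge)→247700, (E,nl_idx)→351700 …(+5); best=13300 via (E,hash)
  {ABCE}: card=1280000; try (E,hash)→23040, (B,hash)→74240, (A,hash)→171200, (E,merge)→199040, (B,merge)→1097760, (E,nl_idx)→1398240 …(+6); best=23040 via (E,hash)
  {ABCD}: card=25600; try (B,hash)→5300, (A,hash)→7220, (B,merge)→18900, (D,hash)→19840, (B,nl_idx)→37460, (A,merge)→45140 …(+5); best=5300 via (B,hash)
  {ABCDE}: card=2560000; try (E,hash)→38100, (B,hash)→140500, (A,hash)→334420, (E,merge)→418900, (D,hash)→1307040, (B,merge)→2316020 …(+9); best=38100 via (E,hash)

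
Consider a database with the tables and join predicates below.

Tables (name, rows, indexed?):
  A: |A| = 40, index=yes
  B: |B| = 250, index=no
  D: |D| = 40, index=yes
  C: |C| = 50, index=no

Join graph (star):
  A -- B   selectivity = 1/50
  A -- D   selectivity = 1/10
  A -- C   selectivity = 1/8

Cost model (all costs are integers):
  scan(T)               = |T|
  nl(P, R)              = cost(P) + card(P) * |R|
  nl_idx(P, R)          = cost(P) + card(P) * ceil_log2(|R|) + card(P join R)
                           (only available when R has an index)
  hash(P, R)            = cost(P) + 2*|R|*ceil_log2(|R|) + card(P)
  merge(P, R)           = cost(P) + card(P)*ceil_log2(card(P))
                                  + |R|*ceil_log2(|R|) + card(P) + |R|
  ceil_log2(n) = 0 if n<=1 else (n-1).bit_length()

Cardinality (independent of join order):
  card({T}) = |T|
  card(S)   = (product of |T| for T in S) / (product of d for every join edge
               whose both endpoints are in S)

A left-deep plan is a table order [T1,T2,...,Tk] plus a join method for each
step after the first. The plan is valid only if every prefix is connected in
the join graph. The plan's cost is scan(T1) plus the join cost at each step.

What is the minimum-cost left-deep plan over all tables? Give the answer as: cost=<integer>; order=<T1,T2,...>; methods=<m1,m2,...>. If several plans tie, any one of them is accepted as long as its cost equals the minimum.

cost=3060; order=B,A,D,C; methods=hash,hash,hash

Selinger DP (subsets sized 1..n):
  {A}: scan cost=40, card=40
  {B}: scan cost=250, card=250
  {D}: scan cost=40, card=40
  {C}: scan cost=50, card=50
  {AB}: card=200; try (A,hash)→980, (A,nl_idx)→1950, (B,merge)→2570, (A,merge)→2780, (B,hash)→4080, (B,nl)→10040 …(+1); best=980 via (A,hash)
  {AD}: card=160; try (D,nl_idx)→440, (A,nl_idx)→440, (D,hash)→560, (A,hash)→560, (D,merge)→600, (A,merge)→600 …(+2); best=440 via (D,nl_idx)
  {AC}: card=250; try (A,hash)→580, (A,nl_idx)→600, (C,merge)→670, (C,hash)→680, (A,merge)→680, (C,nl)→2040 …(+1); best=580 via (A,hash)
  {ABD}: card=800; try (D,hash)→1660, (D,nl_idx)→2980, (D,merge)→3060, (B,merge)→4130, (B,hash)→4600, (D,nl)→8980 …(+1); best=1660 via (D,hash)
  {ABC}: card=1250; try (C,hash)→1780, (C,merge)→3130, (B,hash)→4830, (B,merge)→5080, (C,nl)→10980, (B,nl)→63080; best=1780 via (C,hash)
  {ACD}: card=1000; try (C,hash)→1200, (D,hash)→1310, (C,merge)→2230, (D,nl_idx)→3080, (D,merge)→3110, (C,nl)→8440 …(+1); best=1200 via (C,hash)
  {ABCD}: card=5000; try (C,hash)→3060, (D,hash)→3510, (B,hash)→6200, (C,merge)→10810, (D,nl_idx)→14280, (B,merge)→14450 …(+4); best=3060 via (C,hash)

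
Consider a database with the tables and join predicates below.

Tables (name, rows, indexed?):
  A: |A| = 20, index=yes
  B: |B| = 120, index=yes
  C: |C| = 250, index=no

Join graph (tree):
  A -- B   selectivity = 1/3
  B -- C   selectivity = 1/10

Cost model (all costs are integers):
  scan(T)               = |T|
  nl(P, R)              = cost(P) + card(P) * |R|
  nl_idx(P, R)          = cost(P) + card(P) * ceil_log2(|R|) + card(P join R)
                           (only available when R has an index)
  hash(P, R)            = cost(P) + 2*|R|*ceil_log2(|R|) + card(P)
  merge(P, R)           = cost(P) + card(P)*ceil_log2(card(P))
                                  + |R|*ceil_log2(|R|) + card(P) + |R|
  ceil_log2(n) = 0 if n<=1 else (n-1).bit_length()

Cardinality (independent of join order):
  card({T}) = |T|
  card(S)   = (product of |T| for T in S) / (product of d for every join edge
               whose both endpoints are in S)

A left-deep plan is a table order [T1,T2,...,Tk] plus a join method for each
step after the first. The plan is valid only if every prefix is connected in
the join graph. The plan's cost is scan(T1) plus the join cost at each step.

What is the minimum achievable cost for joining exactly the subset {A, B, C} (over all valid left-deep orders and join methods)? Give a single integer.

Selinger DP over subsets of {A,B,C}:
  {A}: scan cost=20, card=20
  {B}: scan cost=120, card=120
  {C}: scan cost=250, card=250
  {AB}: card=800; try (A,hash)→440, (B,nl_idx)→960, (B,merge)→1100, (A,merge)→1200, (A,nl_idx)→1520, (B,hash)→1720 …(+2); best=440 via (A,hash)
  {BC}: card=3000; try (B,hash)→2180, (C,merge)→3330, (B,merge)→3460, (C,hash)→4240, (B,nl_idx)→5000, (C,nl)→30120 …(+1); best=2180 via (B,hash)
  {ABC}: card=20000; try (C,hash)→5240, (A,hash)→5380, (C,merge)→11490, (A,nl_idx)→37180, (A,merge)→41300, (A,nl)→62180 …(+1); best=5240 via (C,hash)

5240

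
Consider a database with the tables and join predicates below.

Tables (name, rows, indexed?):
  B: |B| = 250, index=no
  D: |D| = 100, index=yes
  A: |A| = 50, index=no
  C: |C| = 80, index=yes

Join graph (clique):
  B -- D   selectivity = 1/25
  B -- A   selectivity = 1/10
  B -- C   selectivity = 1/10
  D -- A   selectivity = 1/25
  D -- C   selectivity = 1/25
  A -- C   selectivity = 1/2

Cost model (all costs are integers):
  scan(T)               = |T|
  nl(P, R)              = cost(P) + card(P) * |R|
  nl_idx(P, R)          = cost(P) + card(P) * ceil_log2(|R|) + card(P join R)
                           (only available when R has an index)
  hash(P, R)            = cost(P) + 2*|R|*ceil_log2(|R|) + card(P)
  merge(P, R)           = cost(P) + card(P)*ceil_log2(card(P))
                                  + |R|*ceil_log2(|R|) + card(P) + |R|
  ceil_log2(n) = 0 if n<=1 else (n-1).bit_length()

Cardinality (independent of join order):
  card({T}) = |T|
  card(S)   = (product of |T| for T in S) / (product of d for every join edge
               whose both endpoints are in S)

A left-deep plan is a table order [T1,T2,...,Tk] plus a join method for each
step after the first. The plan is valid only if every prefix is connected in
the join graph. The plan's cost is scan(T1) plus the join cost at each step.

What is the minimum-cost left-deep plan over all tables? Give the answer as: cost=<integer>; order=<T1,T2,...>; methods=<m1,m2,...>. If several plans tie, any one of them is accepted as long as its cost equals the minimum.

cost=4820; order=B,D,A,C; methods=hash,hash,hash

Selinger DP (subsets sized 1..n):
  {B}: scan cost=250, card=250
  {D}: scan cost=100, card=100
  {A}: scan cost=50, card=50
  {C}: scan cost=80, card=80
  {BD}: card=1000; try (D,hash)→1900, (D,nl_idx)→3000, (B,merge)→3150, (D,merge)→3300, (B,hash)→4200, (B,nl)→25100 …(+1); best=1900 via (D,hash)
  {AB}: card=1250; try (A,hash)→1100, (B,merge)→2650, (A,merge)→2850, (B,hash)→4100, (B,nl)→12550, (A,nl)→12750; best=1100 via (A,hash)
  {BC}: card=2000; try (C,hash)→1620, (B,merge)→2970, (C,merge)→3140, (C,nl_idx)→4000, (B,hash)→4160, (B,nl)→20080 …(+1); best=1620 via (C,hash)
  {AD}: card=200; try (D,nl_idx)→600, (A,hash)→800, (D,merge)→1200, (A,merge)→1250, (D,hash)→1500, (D,nl)→5050 …(+1); best=600 via (D,nl_idx)
  {CD}: card=320; try (D,nl_idx)→960, (C,nl_idx)→1120, (C,hash)→1320, (D,merge)→1520, (C,merge)→1540, (D,hash)→1560 …(+2); best=960 via (D,nl_idx)
  {AC}: card=2000; try (A,hash)→760, (C,merge)→1040, (A,merge)→1070, (C,hash)→1220, (C,nl_idx)→2400, (C,nl)→4050 …(+1); best=760 via (A,hash)
  {ABD}: card=200; try (A,hash)→3500, (D,hash)→3750, (B,merge)→4650, (B,hash)→4800, (D,nl_idx)→10050, (A,merge)→13250 …(+4); best=3500 via (A,hash)
  {BCD}: card=320; try (C,hash)→4020, (D,hash)→5020, (B,hash)→5280, (B,merge)→6410, (C,nl_idx)→9220, (C,merge)→13540 …(+5); best=4020 via (C,hash)
  {ABC}: card=5000; try (C,hash)→3470, (A,hash)→4220, (B,hash)→6760, (C,nl_idx)→14850, (C,merge)→16740, (A,merge)→25970 …(+4); best=3470 via (C,hash)
  {ACD}: card=320; try (A,hash)→1880, (C,hash)→1920, (C,nl_idx)→2320, (C,merge)→3040, (D,hash)→4160, (A,merge)→4510 …(+5); best=1880 via (A,hash)
  {ABCD}: card=32; try (C,hash)→4820, (C,nl_idx)→4932, (A,hash)→4940, (C,merge)→5940, (B,hash)→6200, (B,merge)→7330 …(+8); best=4820 via (C,hash)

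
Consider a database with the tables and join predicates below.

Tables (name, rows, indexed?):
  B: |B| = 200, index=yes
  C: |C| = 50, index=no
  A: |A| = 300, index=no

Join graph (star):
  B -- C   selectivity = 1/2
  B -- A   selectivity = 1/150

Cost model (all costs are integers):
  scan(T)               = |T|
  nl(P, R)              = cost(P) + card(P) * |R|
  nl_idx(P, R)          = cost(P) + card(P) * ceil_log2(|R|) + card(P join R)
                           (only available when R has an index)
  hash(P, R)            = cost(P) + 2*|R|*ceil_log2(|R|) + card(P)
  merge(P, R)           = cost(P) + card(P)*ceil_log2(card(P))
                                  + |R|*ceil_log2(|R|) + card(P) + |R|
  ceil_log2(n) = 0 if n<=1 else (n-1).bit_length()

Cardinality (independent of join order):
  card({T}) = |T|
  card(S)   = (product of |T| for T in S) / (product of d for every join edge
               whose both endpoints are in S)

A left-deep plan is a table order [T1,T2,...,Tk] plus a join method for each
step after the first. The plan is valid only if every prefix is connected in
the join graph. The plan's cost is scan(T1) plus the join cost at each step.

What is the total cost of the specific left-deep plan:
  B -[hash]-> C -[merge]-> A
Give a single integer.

74000

step 1: scan B: cost=200, card=200
step 2: join C via hash
    card(P join C) = 200*50/(2) = 5000
    cost = 200 + 2*50*6 + 200 = 1000
step 3: join A via merge
    card(P join A) = 5000*300/(150) = 10000
    cost = 1000 + 5000*13 + 300*9 + 5000 + 300 = 74000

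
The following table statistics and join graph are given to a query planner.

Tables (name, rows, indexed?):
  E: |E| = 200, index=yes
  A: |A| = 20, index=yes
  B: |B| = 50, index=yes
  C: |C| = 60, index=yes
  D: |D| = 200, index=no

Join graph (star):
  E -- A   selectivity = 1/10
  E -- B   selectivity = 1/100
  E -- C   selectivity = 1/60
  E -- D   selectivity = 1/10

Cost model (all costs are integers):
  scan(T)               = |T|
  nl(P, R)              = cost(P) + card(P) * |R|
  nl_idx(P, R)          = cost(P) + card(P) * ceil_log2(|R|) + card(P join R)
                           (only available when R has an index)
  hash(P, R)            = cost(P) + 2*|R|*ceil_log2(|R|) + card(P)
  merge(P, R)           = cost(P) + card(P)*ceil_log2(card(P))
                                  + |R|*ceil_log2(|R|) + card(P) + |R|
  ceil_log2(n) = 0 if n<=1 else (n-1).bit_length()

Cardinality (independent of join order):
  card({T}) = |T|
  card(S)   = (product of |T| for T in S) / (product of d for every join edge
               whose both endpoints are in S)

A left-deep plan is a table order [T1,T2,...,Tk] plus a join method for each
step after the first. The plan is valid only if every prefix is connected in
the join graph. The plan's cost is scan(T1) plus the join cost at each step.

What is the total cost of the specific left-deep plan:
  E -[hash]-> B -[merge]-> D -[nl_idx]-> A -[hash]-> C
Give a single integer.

22320

step 1: scan E: cost=200, card=200
step 2: join B via hash
    card(P join B) = 200*50/(100) = 100
    cost = 200 + 2*50*6 + 200 = 1000
step 3: join D via merge
    card(P join D) = 100*200/(10) = 2000
    cost = 1000 + 100*7 + 200*8 + 100 + 200 = 3600
step 4: join A via nl_idx
    card(P join A) = 2000*20/(10) = 4000
    cost = 3600 + 2000*5 + 4000 = 17600
step 5: join C via hash
    card(P join C) = 4000*60/(60) = 4000
    cost = 17600 + 2*60*6 + 4000 = 22320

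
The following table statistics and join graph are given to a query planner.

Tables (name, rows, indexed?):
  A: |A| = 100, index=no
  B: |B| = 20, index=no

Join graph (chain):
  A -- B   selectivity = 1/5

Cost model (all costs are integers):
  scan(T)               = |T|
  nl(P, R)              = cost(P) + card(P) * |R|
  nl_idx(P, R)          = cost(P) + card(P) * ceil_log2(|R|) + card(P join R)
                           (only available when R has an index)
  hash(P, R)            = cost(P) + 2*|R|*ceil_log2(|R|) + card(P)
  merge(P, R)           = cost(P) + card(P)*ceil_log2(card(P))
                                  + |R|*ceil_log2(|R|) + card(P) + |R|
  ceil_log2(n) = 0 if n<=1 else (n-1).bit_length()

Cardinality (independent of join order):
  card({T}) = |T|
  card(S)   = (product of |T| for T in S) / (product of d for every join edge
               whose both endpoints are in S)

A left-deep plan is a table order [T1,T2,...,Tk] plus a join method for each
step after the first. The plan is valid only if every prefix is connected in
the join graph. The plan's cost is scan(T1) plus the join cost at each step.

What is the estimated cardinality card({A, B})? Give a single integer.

400

Tables in S: A(100), B(20)
Edges inside S: A-B(d=5)
numerator = 100 * 20 = 2000
denominator = 5 = 5
card(S) = 2000 / 5 = 400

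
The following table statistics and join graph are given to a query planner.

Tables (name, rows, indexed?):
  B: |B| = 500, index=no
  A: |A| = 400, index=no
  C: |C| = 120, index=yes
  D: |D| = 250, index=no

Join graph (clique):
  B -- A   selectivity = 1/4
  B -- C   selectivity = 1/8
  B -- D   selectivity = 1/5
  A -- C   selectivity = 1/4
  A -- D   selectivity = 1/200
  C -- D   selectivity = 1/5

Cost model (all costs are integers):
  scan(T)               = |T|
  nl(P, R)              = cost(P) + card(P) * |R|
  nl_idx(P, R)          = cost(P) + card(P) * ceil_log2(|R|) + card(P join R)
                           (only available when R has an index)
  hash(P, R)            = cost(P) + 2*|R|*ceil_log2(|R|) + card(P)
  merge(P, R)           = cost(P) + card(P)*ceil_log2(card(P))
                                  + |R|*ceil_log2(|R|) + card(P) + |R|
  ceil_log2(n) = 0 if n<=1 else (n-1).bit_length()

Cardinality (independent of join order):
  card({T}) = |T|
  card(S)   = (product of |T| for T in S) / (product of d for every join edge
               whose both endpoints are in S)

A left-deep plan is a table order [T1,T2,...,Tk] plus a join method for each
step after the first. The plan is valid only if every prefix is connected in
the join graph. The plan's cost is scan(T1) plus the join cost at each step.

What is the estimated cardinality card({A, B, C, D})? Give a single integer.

9375

Tables in S: A(400), B(500), C(120), D(250)
Edges inside S: B-A(d=4), B-C(d=8), B-D(d=5), A-C(d=4), A-D(d=200), C-D(d=5)
numerator = 400 * 500 * 120 * 250 = 6000000000
denominator = 4 * 8 * 5 * 4 * 200 * 5 = 640000
card(S) = 6000000000 / 640000 = 9375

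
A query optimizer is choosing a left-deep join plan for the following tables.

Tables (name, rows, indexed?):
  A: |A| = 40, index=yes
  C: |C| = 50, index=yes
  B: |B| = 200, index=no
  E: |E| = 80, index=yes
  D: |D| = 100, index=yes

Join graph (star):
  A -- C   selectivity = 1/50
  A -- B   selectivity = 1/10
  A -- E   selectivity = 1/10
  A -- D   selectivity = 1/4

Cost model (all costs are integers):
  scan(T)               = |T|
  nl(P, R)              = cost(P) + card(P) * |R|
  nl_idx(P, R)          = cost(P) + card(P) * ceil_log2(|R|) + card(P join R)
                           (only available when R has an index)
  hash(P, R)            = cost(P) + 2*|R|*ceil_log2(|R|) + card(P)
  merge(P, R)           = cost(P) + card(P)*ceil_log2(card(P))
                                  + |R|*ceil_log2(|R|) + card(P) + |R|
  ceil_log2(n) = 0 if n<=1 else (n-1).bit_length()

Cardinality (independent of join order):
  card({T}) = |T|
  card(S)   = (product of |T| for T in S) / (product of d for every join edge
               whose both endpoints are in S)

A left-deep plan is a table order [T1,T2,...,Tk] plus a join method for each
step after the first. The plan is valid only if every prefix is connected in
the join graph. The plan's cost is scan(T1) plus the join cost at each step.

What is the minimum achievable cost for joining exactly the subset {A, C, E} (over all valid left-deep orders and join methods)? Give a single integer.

Selinger DP over subsets of {A,C,E}:
  {A}: scan cost=40, card=40
  {C}: scan cost=50, card=50
  {E}: scan cost=80, card=80
  {AC}: card=40; try (C,nl_idx)→320, (A,nl_idx)→390, (A,hash)→580, (C,merge)→670, (C,hash)→680, (A,merge)→680 …(+2); best=320 via (C,nl_idx)
  {AE}: card=320; try (E,nl_idx)→640, (A,hash)→640, (A,nl_idx)→880, (E,merge)→960, (A,merge)→1000, (E,hash)→1200 …(+2); best=640 via (E,nl_idx)
  {ACE}: card=320; try (E,nl_idx)→920, (E,merge)→1240, (E,hash)→1480, (C,hash)→1560, (C,nl_idx)→2880, (E,nl)→3520 …(+2); best=920 via (E,nl_idx)

920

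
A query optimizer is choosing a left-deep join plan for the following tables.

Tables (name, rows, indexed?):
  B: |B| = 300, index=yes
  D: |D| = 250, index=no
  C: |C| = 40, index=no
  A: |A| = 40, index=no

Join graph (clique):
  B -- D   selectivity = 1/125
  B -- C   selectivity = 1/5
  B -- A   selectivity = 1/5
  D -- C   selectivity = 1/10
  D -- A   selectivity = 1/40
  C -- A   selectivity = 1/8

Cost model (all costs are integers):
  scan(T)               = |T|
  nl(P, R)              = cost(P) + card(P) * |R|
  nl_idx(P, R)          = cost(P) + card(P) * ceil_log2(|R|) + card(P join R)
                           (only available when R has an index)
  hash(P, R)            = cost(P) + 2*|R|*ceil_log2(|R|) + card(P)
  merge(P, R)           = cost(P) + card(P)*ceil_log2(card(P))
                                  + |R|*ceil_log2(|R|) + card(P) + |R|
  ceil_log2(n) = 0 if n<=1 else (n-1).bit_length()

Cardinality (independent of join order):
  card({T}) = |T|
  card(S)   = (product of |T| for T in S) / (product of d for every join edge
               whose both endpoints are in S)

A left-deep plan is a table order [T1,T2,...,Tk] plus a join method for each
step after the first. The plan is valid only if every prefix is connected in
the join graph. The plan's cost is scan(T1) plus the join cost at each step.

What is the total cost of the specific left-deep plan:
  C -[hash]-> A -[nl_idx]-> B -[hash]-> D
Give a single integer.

11160

step 1: scan C: cost=40, card=40
step 2: join A via hash
    card(P join A) = 40*40/(8) = 200
    cost = 40 + 2*40*6 + 40 = 560
step 3: join B via nl_idx
    card(P join B) = 200*300/(5*5) = 2400
    cost = 560 + 200*9 + 2400 = 4760
step 4: join D via hash
    card(P join D) = 2400*250/(125*10*40) = 12
    cost = 4760 + 2*250*8 + 2400 = 11160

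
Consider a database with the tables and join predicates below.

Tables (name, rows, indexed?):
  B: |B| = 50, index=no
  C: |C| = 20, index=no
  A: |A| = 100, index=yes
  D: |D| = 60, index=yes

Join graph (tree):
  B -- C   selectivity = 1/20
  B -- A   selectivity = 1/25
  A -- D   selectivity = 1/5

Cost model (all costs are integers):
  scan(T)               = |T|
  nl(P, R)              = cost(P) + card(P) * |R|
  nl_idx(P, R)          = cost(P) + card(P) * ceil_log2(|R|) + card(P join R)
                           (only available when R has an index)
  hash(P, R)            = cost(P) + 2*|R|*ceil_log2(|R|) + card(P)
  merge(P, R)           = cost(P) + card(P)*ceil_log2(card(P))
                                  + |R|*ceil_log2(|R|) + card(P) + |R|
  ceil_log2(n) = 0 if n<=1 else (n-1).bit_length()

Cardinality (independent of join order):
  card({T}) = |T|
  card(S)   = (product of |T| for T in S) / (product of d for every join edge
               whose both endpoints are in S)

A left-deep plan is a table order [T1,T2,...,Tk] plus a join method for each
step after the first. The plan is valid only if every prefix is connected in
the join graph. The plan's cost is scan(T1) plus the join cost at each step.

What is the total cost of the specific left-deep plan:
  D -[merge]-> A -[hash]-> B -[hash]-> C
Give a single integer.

step 1: scan D: cost=60, card=60
step 2: join A via merge
    card(P join A) = 60*100/(5) = 1200
    cost = 60 + 60*6 + 100*7 + 60 + 100 = 1280
step 3: join B via hash
    card(P join B) = 1200*50/(25) = 2400
    cost = 1280 + 2*50*6 + 1200 = 3080
step 4: join C via hash
    card(P join C) = 2400*20/(20) = 2400
    cost = 3080 + 2*20*5 + 2400 = 5680

5680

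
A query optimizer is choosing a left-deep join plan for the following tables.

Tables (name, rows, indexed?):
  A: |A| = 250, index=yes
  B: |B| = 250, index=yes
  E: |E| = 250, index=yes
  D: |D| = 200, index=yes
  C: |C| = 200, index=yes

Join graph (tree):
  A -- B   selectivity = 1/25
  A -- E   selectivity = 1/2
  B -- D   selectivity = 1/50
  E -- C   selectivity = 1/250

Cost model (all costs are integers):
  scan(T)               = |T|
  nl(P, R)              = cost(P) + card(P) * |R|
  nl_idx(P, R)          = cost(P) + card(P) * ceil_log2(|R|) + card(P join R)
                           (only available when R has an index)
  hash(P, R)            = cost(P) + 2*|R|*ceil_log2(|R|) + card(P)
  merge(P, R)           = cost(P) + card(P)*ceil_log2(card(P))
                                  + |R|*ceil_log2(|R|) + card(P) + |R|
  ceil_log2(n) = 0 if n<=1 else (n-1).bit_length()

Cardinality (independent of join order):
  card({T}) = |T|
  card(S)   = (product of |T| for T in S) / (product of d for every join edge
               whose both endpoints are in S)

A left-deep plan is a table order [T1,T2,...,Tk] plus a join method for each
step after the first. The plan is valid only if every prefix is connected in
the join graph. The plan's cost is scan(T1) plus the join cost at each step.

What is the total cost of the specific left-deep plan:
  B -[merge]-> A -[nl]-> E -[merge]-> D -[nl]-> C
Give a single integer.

256881550

step 1: scan B: cost=250, card=250
step 2: join A via merge
    card(P join A) = 250*250/(25) = 2500
    cost = 250 + 250*8 + 250*8 + 250 + 250 = 4750
step 3: join E via nl
    card(P join E) = 2500*250/(2) = 312500
    cost = 4750 + 2500*250 = 629750
step 4: join D via merge
    card(P join D) = 312500*200/(50) = 1250000
    cost = 629750 + 312500*19 + 200*8 + 312500 + 200 = 6881550
step 5: join C via nl
    card(P join C) = 1250000*200/(250) = 1000000
    cost = 6881550 + 1250000*200 = 256881550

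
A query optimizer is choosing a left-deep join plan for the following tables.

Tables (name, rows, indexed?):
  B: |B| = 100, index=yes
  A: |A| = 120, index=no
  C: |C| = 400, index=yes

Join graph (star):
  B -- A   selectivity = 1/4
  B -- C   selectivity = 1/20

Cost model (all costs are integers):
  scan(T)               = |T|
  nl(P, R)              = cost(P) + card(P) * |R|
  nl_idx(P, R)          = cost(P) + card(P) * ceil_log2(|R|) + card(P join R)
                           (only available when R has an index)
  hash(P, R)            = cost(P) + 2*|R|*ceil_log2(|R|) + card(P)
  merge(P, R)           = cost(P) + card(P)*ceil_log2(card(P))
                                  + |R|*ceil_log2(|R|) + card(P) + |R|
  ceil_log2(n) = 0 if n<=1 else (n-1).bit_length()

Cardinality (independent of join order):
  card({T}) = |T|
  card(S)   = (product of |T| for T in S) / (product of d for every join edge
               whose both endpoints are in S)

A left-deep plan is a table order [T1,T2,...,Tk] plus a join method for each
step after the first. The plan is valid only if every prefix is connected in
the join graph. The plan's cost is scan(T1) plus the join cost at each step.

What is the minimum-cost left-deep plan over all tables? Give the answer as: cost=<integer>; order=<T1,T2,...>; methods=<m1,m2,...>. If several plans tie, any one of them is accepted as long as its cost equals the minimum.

Selinger DP (subsets sized 1..n):
  {B}: scan cost=100, card=100
  {A}: scan cost=120, card=120
  {C}: scan cost=400, card=400
  {AB}: card=3000; try (B,hash)→1640, (A,merge)→1860, (B,merge)→1880, (A,hash)→1880, (B,nl_idx)→3960, (A,nl)→12100 …(+1); best=1640 via (B,hash)
  {BC}: card=2000; try (B,hash)→2200, (C,nl_idx)→3000, (C,merge)→4900, (B,merge)→5200, (B,nl_idx)→5200, (C,hash)→7400 …(+2); best=2200 via (B,hash)
  {ABC}: card=60000; try (A,hash)→5880, (C,hash)→11840, (A,merge)→27160, (C,merge)→44640, (C,nl_idx)→88640, (A,nl)→242200 …(+1); best=5880 via (A,hash)

cost=5880; order=C,B,A; methods=hash,hash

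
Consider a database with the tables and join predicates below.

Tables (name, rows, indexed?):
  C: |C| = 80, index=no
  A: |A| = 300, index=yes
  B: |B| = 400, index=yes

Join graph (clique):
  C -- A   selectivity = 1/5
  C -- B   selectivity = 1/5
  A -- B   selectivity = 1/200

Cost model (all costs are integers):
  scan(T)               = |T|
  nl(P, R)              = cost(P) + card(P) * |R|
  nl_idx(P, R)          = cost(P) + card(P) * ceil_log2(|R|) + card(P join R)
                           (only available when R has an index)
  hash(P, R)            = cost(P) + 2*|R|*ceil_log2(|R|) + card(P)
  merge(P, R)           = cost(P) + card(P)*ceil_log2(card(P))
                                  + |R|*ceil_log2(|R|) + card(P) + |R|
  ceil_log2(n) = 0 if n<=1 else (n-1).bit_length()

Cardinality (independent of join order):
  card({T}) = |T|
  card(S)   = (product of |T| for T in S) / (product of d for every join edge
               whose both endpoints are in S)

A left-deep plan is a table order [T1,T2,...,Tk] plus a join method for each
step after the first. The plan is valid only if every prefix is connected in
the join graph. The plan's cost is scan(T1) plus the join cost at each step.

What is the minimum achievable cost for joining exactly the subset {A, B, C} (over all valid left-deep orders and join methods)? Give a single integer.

5320

Selinger DP over subsets of {A,B,C}:
  {C}: scan cost=80, card=80
  {A}: scan cost=300, card=300
  {B}: scan cost=400, card=400
  {AC}: card=4800; try (C,hash)→1720, (A,merge)→3720, (C,merge)→3940, (A,hash)→5560, (A,nl_idx)→5600, (A,nl)→24080 …(+1); best=1720 via (C,hash)
  {BC}: card=6400; try (C,hash)→1920, (B,merge)→4720, (C,merge)→5040, (B,nl_idx)→7200, (B,hash)→7360, (B,nl)→32080 …(+1); best=1920 via (C,hash)
  {AB}: card=600; try (B,nl_idx)→3600, (A,nl_idx)→4600, (A,hash)→6200, (B,merge)→7300, (A,merge)→7400, (B,hash)→7800 …(+2); best=3600 via (B,nl_idx)
  {ABC}: card=1920; try (C,hash)→5320, (C,merge)→10840, (B,hash)→13720, (A,hash)→13720, (B,nl_idx)→46840, (C,nl)→51600 …(+5); best=5320 via (C,hash)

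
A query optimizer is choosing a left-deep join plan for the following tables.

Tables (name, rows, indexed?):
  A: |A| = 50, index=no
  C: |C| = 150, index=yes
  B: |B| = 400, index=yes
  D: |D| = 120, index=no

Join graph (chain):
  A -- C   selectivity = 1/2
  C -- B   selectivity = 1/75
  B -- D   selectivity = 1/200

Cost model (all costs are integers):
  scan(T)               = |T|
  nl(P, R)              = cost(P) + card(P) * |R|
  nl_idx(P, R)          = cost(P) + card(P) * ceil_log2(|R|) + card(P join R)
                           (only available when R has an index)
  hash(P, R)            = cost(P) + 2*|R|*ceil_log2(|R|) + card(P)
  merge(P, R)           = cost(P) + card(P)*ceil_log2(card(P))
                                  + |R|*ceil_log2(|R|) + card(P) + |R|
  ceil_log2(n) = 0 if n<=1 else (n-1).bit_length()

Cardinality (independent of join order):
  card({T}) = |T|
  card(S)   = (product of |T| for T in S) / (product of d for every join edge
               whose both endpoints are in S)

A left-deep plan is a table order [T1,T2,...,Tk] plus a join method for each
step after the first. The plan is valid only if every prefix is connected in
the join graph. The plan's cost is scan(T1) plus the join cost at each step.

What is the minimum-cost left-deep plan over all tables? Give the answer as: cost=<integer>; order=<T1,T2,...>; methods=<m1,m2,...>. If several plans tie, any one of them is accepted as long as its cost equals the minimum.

cost=4920; order=D,B,C,A; methods=nl_idx,nl_idx,hash

Selinger DP (subsets sized 1..n):
  {A}: scan cost=50, card=50
  {C}: scan cost=150, card=150
  {B}: scan cost=400, card=400
  {D}: scan cost=120, card=120
  {AC}: card=3750; try (A,hash)→900, (C,merge)→1750, (A,merge)→1850, (C,hash)→2500, (C,nl_idx)→4200, (C,nl)→7550 …(+1); best=900 via (A,hash)
  {BC}: card=800; try (B,nl_idx)→2300, (C,hash)→3200, (C,nl_idx)→4400, (B,merge)→5500, (C,merge)→5750, (B,hash)→7500 …(+2); best=2300 via (B,nl_idx)
  {BD}: card=240; try (B,nl_idx)→1440, (D,hash)→2480, (B,merge)→5080, (D,merge)→5360, (B,hash)→7440, (B,nl)→48120 …(+1); best=1440 via (B,nl_idx)
  {ABC}: card=20000; try (A,hash)→3700, (A,merge)→11450, (B,hash)→11850, (A,nl)→42300, (B,merge)→53650, (B,nl_idx)→54650 …(+1); best=3700 via (A,hash)
  {BCD}: card=480; try (C,nl_idx)→3840, (C,hash)→4080, (D,hash)→4780, (C,merge)→4950, (D,merge)→12060, (C,nl)→37440 …(+1); best=3840 via (C,nl_idx)
  {ABCD}: card=12000; try (A,hash)→4920, (A,merge)→8990, (D,hash)→25380, (A,nl)→27840, (D,merge)→324660, (D,nl)→2403700; best=4920 via (A,hash)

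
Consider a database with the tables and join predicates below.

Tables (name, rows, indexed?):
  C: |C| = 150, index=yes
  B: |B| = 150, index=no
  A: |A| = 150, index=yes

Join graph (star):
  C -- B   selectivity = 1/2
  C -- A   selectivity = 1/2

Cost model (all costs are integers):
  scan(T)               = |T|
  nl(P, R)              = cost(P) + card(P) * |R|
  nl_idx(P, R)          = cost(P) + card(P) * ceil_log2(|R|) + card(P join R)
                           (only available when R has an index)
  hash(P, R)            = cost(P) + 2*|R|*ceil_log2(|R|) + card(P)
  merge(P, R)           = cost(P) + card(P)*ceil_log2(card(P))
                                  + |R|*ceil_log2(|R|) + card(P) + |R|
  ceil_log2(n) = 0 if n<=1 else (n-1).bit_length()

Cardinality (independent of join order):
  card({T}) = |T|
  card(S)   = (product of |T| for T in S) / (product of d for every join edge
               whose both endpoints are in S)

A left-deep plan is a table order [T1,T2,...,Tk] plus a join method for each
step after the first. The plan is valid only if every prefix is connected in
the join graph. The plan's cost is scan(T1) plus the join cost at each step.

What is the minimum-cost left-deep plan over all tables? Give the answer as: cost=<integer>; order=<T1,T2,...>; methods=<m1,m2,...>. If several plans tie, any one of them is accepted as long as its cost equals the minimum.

cost=16350; order=A,C,B; methods=hash,hash

Selinger DP (subsets sized 1..n):
  {C}: scan cost=150, card=150
  {B}: scan cost=150, card=150
  {A}: scan cost=150, card=150
  {BC}: card=11250; try (C,hash)→2700, (B,hash)→2700, (C,merge)→2850, (B,merge)→2850, (C,nl_idx)→12600, (C,nl)→22650 …(+1); best=2700 via (C,hash)
  {AC}: card=11250; try (C,hash)→2700, (A,hash)→2700, (C,merge)→2850, (A,merge)→2850, (C,nl_idx)→12600, (A,nl_idx)→12600 …(+2); best=2700 via (C,hash)
  {ABC}: card=843750; try (B,hash)→16350, (A,hash)→16350, (B,merge)→172800, (A,merge)→172800, (A,nl_idx)→936450, (B,nl)→1690200 …(+1); best=16350 via (B,hash)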